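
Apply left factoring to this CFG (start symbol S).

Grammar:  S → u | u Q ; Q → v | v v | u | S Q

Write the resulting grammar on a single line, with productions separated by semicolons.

S has alternatives sharing prefix 'u': factor to S → u S' with S' → ε | Q.
Q has alternatives sharing prefix 'v': factor to Q → v Q' with Q' → ε | v.

S → u S'; Q → u | S Q | v Q'; S' → eps | Q; Q' → eps | v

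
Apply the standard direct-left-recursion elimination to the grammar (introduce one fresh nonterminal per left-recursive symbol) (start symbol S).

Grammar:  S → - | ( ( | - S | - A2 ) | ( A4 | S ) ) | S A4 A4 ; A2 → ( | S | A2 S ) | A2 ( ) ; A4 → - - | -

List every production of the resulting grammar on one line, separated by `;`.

S → - S' | ( ( S' | - S S' | - A2 ) S' | ( A4 S'; A2 → ( A2' | S A2'; A4 → - - | -; S' → ) ) S' | A4 A4 S' | ε; A2' → S ) A2' | ( ) A2' | ε

Left recursion appears on S, A2.
For S: α = {) ), A4 A4}, β = {-, ( (, - S, - A2 ), ( A4}. Rewrite as S → β S' and S' → α S' | ε.
For A2: α = {S ), ( )}, β = {(, S}. Rewrite as A2 → β A2' and A2' → α A2' | ε.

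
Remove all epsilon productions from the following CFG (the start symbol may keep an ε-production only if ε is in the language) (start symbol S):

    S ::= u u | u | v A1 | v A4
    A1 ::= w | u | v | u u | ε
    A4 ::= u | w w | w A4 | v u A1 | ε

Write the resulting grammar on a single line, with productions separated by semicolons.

Nullable set = {A1, A4}.
ε ∉ L(G), so no ε-production is kept.
For each production, add variants omitting each subset of nullable occurrences: S → v A1 gives v A1 | v. A4 → w A4 gives w A4 | w. A4 → v u A1 gives v u A1 | v u.

S ::= u u | u | v A1 | v | v A4; A1 ::= w | u | v | u u; A4 ::= u | w w | w A4 | w | v u A1 | v u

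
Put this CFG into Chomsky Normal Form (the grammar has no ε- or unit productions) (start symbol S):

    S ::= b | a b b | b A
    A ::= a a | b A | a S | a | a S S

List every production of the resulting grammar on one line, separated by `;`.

Introduce a nonterminal for each terminal appearing in a rule of length ≥ 2: X1 → a, X2 → b.
Binarize each right-hand side of length ≥ 3 by chaining fresh nonterminals (Y1, Y2, …): affected rules were S → X1 X2 X2; A → X1 S S.

S ::= b | X1 Y1 | X2 A; A ::= X1 X1 | X2 A | X1 S | a | X1 Y2; X1 ::= a; X2 ::= b; Y1 ::= X2 X2; Y2 ::= S S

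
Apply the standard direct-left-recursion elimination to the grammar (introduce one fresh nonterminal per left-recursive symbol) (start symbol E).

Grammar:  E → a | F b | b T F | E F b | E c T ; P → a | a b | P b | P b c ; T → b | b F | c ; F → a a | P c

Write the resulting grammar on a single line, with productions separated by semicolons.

E, P are directly left-recursive.
For E: α = {F b, c T}, β = {a, F b, b T F}. Rewrite as E → β E' and E' → α E' | ε.
For P: α = {b, b c}, β = {a, a b}. Rewrite as P → β P' and P' → α P' | ε.

E → a E' | F b E' | b T F E'; P → a P' | a b P'; T → b | b F | c; F → a a | P c; E' → F b E' | c T E' | ε; P' → b P' | b c P' | ε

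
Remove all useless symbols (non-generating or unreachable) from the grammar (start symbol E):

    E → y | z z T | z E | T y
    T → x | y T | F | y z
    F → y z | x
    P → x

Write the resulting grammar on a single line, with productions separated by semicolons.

E → y | z z T | z E | T y; T → x | y T | F | y z; F → y z | x

Generating nonterminals: {E, F, P, T}.
Reachable from E after that: {E, F, T}.
Removed useless symbols: {P} and every production mentioning them.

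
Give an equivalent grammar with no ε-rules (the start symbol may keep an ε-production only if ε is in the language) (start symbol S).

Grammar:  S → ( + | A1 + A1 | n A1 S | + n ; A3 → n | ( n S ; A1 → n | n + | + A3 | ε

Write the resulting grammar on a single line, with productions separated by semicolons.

S → ( + | A1 + A1 | A1 + | + A1 | + | n A1 S | n S | + n; A3 → n | ( n S; A1 → n | n + | + A3

Nullable nonterminals: {A1}.
ε ∉ L(G), so no ε-production is kept.
Expand every rule over subsets of its nullable positions: S → A1 + A1 gives A1 + A1 | A1 + | + A1 | +. S → n A1 S gives n A1 S | n S.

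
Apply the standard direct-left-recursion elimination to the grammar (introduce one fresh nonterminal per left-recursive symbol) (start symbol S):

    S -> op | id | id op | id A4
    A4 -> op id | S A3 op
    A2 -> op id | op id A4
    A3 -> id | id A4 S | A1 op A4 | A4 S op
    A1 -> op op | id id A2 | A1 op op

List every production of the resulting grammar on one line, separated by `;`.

S -> op | id | id op | id A4; A4 -> op id | S A3 op; A2 -> op id | op id A4; A3 -> id | id A4 S | A1 op A4 | A4 S op; A1 -> op op A1' | id id A2 A1'; A1' -> op op A1' | ε

Directly left-recursive nonterminal: A1.
For A1: α = {op op}, β = {op op, id id A2}. Rewrite as A1 → β A1' and A1' → α A1' | ε.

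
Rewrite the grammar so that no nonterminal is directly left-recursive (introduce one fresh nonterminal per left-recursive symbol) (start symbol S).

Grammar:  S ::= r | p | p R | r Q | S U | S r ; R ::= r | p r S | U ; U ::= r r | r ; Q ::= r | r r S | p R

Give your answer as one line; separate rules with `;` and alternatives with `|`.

S ::= r S' | p S' | p R S' | r Q S'; R ::= r | p r S | U; U ::= r r | r; Q ::= r | r r S | p R; S' ::= U S' | r S' | ε

Left recursion appears on S.
For S: α = {U, r}, β = {r, p, p R, r Q}. Rewrite as S → β S' and S' → α S' | ε.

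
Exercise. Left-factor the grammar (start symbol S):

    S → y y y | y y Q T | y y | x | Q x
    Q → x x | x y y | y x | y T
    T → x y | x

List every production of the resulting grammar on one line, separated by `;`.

S has alternatives sharing prefix 'y y': factor to S → y y S' with S' → y | Q T | ε.
Q has alternatives sharing prefix 'x': factor to Q → x Q' with Q' → x | y y.
Q has alternatives sharing prefix 'y': factor to Q → y Q'' with Q'' → x | T.
T has alternatives sharing prefix 'x': factor to T → x T' with T' → y | ε.

S → x | Q x | y y S'; Q → x Q' | y Q''; T → x T'; S' → y | Q T | eps; Q' → x | y y; Q'' → x | T; T' → y | eps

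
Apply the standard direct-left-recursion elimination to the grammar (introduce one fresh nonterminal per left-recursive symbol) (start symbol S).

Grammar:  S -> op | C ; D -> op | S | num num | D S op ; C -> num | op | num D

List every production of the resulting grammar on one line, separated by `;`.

S -> op | C; D -> op D' | S D' | num num D'; C -> num | op | num D; D' -> S op D' | ε

Directly left-recursive nonterminal: D.
For D: α = {S op}, β = {op, S, num num}. Rewrite as D → β D' and D' → α D' | ε.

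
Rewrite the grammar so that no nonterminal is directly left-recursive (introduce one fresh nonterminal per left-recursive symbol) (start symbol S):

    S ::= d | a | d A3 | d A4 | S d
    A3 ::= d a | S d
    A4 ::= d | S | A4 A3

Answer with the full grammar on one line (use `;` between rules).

S, A4 are directly left-recursive.
For S: α = {d}, β = {d, a, d A3, d A4}. Rewrite as S → β S' and S' → α S' | ε.
For A4: α = {A3}, β = {d, S}. Rewrite as A4 → β A4' and A4' → α A4' | ε.

S ::= d S' | a S' | d A3 S' | d A4 S'; A3 ::= d a | S d; A4 ::= d A4' | S A4'; S' ::= d S' | ε; A4' ::= A3 A4' | ε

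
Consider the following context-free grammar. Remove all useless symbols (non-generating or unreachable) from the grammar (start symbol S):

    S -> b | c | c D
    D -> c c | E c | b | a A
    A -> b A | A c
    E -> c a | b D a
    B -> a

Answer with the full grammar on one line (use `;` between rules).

S -> b | c | c D; D -> c c | E c | b; E -> c a | b D a

Generating nonterminals: {B, D, E, S}.
Reachable from S after that: {D, E, S}.
Removed useless symbols: {A, B} and every production mentioning them.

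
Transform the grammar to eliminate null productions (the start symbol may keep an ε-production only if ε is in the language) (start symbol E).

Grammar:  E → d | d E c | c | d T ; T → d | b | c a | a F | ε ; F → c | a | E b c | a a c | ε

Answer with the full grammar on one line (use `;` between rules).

E → d | d E c | c | d T; T → d | b | c a | a F | a; F → c | a | E b c | a a c

The nullable symbols are {F, T}.
ε ∉ L(G), so no ε-production is kept.
Expand every rule over subsets of its nullable positions: T → a F gives a F | a.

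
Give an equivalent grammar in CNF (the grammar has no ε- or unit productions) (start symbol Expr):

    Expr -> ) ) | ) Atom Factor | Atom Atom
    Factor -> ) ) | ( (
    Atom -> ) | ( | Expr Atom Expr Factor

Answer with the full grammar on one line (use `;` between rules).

Introduce a nonterminal for each terminal appearing in a rule of length ≥ 2: X1 → ), X2 → (.
Binarize each right-hand side of length ≥ 3 by chaining fresh nonterminals (Y1, Y2, …): affected rules were Expr → X1 Atom Factor; Atom → Expr Atom Expr Factor.

Expr -> X1 X1 | X1 Y1 | Atom Atom; Factor -> X1 X1 | X2 X2; Atom -> ) | ( | Expr Y2; X1 -> ); X2 -> (; Y1 -> Atom Factor; Y2 -> Atom Y3; Y3 -> Expr Factor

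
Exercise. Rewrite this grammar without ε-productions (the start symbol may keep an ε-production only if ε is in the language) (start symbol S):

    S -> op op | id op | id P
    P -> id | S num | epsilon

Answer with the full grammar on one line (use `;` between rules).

S -> op op | id op | id P | id; P -> id | S num

The nullable symbols are {P}.
ε ∉ L(G), so no ε-production is kept.
For each production, add variants omitting each subset of nullable occurrences: S → id P gives id P | id.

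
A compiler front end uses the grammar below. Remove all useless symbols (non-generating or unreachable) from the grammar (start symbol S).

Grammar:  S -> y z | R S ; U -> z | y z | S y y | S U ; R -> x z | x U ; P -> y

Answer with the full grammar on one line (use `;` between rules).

S -> y z | R S; U -> z | y z | S y y | S U; R -> x z | x U

Generating nonterminals: {P, R, S, U}.
Reachable from S after that: {R, S, U}.
Removed useless symbols: {P} and every production mentioning them.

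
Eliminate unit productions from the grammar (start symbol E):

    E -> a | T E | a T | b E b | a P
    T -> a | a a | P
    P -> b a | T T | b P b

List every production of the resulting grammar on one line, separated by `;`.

Unit pairs: T ⇒* {P}.
For every A with A ⇒* B via unit rules, add B's non-unit alternatives to A; then delete every rule of the form X → Y.

E -> a | T E | a T | b E b | a P; T -> b a | T T | b P b | a | a a; P -> b a | T T | b P b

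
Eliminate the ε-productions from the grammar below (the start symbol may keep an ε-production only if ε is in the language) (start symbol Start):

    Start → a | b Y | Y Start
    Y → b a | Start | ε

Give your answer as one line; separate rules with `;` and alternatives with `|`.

Nullable set = {Y}.
ε ∉ L(G), so no ε-production is kept.
Expand every rule over subsets of its nullable positions: Start → b Y gives b Y | b.

Start → a | b Y | b | Y Start; Y → b a | Start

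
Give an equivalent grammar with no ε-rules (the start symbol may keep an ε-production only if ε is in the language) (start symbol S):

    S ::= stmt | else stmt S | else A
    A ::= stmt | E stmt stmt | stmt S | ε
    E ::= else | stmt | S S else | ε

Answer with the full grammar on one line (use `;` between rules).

Nullable nonterminals: {A, E}.
ε ∉ L(G), so no ε-production is kept.
Add the nullable-subset variants: S → else A gives else A | else. A → E stmt stmt gives E stmt stmt | stmt stmt.

S ::= stmt | else stmt S | else A | else; A ::= stmt | E stmt stmt | stmt stmt | stmt S; E ::= else | stmt | S S else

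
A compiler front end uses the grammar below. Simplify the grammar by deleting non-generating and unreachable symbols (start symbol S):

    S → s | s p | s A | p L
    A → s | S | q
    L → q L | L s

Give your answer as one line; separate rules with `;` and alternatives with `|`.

S → s | s p | s A; A → s | S | q

Generating nonterminals: {A, S}.
Reachable from S after that: {A, S}.
Removed useless symbols: {L} and every production mentioning them.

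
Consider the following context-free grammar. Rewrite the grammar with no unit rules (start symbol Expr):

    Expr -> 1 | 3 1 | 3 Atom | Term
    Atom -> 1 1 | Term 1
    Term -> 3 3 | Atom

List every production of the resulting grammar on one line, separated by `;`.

Expr -> 3 3 | 1 1 | Term 1 | 1 | 3 1 | 3 Atom; Atom -> 1 1 | Term 1; Term -> 3 3 | 1 1 | Term 1

Unit pairs: Expr ⇒* {Atom, Term}; Term ⇒* {Atom}.
For every A with A ⇒* B via unit rules, add B's non-unit alternatives to A; then delete every rule of the form X → Y.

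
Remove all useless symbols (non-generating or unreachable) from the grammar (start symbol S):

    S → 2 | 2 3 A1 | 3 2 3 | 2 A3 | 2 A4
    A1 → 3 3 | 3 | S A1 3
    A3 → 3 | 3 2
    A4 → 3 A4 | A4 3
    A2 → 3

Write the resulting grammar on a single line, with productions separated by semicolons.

Generating nonterminals: {A1, A2, A3, S}.
Reachable from S after that: {A1, A3, S}.
Removed useless symbols: {A2, A4} and every production mentioning them.

S → 2 | 2 3 A1 | 3 2 3 | 2 A3; A1 → 3 3 | 3 | S A1 3; A3 → 3 | 3 2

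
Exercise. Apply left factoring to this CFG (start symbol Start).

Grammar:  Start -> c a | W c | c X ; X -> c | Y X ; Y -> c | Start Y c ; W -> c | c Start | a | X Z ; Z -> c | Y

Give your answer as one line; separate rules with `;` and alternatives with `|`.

Start -> W c | c Start1; X -> c | Y X; Y -> c | Start Y c; W -> a | X Z | c W1; Z -> c | Y; Start1 -> a | X; W1 -> ε | Start

Start has alternatives sharing prefix 'c': factor to Start → c Start1 with Start1 → a | X.
W has alternatives sharing prefix 'c': factor to W → c W1 with W1 → ε | Start.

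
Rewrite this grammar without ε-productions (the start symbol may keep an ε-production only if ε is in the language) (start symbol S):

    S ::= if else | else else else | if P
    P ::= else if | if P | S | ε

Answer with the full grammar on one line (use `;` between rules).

S ::= if else | else else else | if P | if; P ::= else if | if P | if | S

Nullable nonterminals: {P}.
ε ∉ L(G), so no ε-production is kept.
For each production, add variants omitting each subset of nullable occurrences: S → if P gives if P | if. P → if P gives if P | if.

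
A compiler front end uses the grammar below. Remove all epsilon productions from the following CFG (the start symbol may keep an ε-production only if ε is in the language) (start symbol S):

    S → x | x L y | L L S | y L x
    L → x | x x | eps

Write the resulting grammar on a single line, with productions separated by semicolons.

The nullable symbols are {L}.
ε ∉ L(G), so no ε-production is kept.
For each production, add variants omitting each subset of nullable occurrences: S → x L y gives x L y | x y. S → L L S gives L L S | L S. S → y L x gives y L x | y x.

S → x | x L y | x y | L L S | L S | y L x | y x; L → x | x x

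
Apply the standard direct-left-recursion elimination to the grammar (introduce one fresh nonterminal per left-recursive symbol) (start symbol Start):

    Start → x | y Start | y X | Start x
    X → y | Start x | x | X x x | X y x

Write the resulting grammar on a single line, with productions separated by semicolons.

Directly left-recursive nonterminals: Start, X.
For Start: α = {x}, β = {x, y Start, y X}. Rewrite as Start → β Start1 and Start1 → α Start1 | ε.
For X: α = {x x, y x}, β = {y, Start x, x}. Rewrite as X → β X1 and X1 → α X1 | ε.

Start → x Start1 | y Start Start1 | y X Start1; X → y X1 | Start x X1 | x X1; Start1 → x Start1 | ε; X1 → x x X1 | y x X1 | ε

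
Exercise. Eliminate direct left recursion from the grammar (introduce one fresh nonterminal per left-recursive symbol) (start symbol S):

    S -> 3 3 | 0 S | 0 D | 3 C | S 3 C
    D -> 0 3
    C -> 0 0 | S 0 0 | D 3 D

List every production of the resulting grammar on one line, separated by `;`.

Directly left-recursive nonterminal: S.
For S: α = {3 C}, β = {3 3, 0 S, 0 D, 3 C}. Rewrite as S → β S' and S' → α S' | ε.

S -> 3 3 S' | 0 S S' | 0 D S' | 3 C S'; D -> 0 3; C -> 0 0 | S 0 0 | D 3 D; S' -> 3 C S' | eps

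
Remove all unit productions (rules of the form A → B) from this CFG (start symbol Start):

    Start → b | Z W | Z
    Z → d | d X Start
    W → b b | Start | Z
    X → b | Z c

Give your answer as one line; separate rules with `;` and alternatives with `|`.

Unit pairs: Start ⇒* {Z}; W ⇒* {Start, Z}.
For each unit pair (A, B), copy every non-unit production of B to A, then drop all unit productions.

Start → d | d X Start | b | Z W; Z → d | d X Start; W → d | d X Start | b | Z W | b b; X → b | Z c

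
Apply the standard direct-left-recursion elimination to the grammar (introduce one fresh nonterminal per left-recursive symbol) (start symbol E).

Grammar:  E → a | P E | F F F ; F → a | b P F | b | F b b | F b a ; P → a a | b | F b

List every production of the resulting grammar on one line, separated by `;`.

Left recursion appears on F.
For F: α = {b b, b a}, β = {a, b P F, b}. Rewrite as F → β F' and F' → α F' | ε.

E → a | P E | F F F; F → a F' | b P F F' | b F'; P → a a | b | F b; F' → b b F' | b a F' | eps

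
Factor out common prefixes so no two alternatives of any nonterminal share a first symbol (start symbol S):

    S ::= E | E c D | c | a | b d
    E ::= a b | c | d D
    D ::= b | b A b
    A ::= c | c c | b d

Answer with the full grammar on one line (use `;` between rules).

S has alternatives sharing prefix 'E': factor to S → E S' with S' → ε | c D.
D has alternatives sharing prefix 'b': factor to D → b D' with D' → ε | A b.
A has alternatives sharing prefix 'c': factor to A → c A' with A' → ε | c.

S ::= c | a | b d | E S'; E ::= a b | c | d D; D ::= b D'; A ::= b d | c A'; S' ::= ε | c D; D' ::= ε | A b; A' ::= ε | c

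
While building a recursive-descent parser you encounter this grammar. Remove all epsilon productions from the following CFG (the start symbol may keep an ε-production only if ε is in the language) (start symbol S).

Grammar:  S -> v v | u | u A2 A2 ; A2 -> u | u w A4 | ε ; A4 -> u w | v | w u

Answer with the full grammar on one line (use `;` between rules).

S -> v v | u | u A2 A2 | u A2; A2 -> u | u w A4; A4 -> u w | v | w u

Nullable nonterminals: {A2}.
ε ∉ L(G), so no ε-production is kept.
For each production, add variants omitting each subset of nullable occurrences: S → u A2 A2 gives u A2 A2 | u A2.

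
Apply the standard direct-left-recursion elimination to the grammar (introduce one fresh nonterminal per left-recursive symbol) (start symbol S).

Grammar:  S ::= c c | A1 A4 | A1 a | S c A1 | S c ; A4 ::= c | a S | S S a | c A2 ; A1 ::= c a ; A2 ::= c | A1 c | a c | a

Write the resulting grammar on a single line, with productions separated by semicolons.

Directly left-recursive nonterminal: S.
For S: α = {c A1, c}, β = {c c, A1 A4, A1 a}. Rewrite as S → β S' and S' → α S' | ε.

S ::= c c S' | A1 A4 S' | A1 a S'; A4 ::= c | a S | S S a | c A2; A1 ::= c a; A2 ::= c | A1 c | a c | a; S' ::= c A1 S' | c S' | epsilon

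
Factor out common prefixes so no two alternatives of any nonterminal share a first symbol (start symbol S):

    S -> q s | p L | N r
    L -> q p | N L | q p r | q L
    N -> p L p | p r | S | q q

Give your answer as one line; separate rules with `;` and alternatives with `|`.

S -> q s | p L | N r; L -> N L | q L'; N -> S | q q | p N'; L' -> L | p L''; N' -> L p | r; L'' -> ε | r

L has alternatives sharing prefix 'q': factor to L → q L' with L' → p | p r | L.
N has alternatives sharing prefix 'p': factor to N → p N' with N' → L p | r.
L' has alternatives sharing prefix 'p': factor to L' → p L'' with L'' → ε | r.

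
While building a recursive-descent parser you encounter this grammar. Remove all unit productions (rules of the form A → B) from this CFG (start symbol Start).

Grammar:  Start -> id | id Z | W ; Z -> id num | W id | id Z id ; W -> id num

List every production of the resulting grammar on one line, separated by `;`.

Unit pairs: Start ⇒* {W}.
For each unit pair (A, B), copy every non-unit production of B to A, then drop all unit productions.

Start -> id | id Z | id num; Z -> id num | W id | id Z id; W -> id num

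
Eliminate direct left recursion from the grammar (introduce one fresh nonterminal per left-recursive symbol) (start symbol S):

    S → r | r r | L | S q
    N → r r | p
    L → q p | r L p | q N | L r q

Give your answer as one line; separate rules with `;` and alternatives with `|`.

S → r S' | r r S' | L S'; N → r r | p; L → q p L' | r L p L' | q N L'; S' → q S' | ε; L' → r q L' | ε

Directly left-recursive nonterminals: S, L.
For S: α = {q}, β = {r, r r, L}. Rewrite as S → β S' and S' → α S' | ε.
For L: α = {r q}, β = {q p, r L p, q N}. Rewrite as L → β L' and L' → α L' | ε.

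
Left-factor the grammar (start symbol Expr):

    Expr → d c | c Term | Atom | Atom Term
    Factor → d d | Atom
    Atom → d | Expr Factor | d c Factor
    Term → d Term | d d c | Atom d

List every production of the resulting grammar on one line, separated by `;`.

Expr has alternatives sharing prefix 'Atom': factor to Expr → Atom Expr1 with Expr1 → ε | Term.
Atom has alternatives sharing prefix 'd': factor to Atom → d Atom1 with Atom1 → ε | c Factor.
Term has alternatives sharing prefix 'd': factor to Term → d Term1 with Term1 → Term | d c.

Expr → d c | c Term | Atom Expr1; Factor → d d | Atom; Atom → Expr Factor | d Atom1; Term → Atom d | d Term1; Expr1 → ε | Term; Atom1 → ε | c Factor; Term1 → Term | d c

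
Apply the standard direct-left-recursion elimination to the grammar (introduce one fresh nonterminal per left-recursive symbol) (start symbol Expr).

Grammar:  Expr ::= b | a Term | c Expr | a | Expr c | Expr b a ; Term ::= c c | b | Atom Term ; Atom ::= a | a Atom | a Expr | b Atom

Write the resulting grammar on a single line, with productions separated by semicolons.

Expr ::= b Expr1 | a Term Expr1 | c Expr Expr1 | a Expr1; Term ::= c c | b | Atom Term; Atom ::= a | a Atom | a Expr | b Atom; Expr1 ::= c Expr1 | b a Expr1 | ε

Expr is directly left-recursive.
For Expr: α = {c, b a}, β = {b, a Term, c Expr, a}. Rewrite as Expr → β Expr1 and Expr1 → α Expr1 | ε.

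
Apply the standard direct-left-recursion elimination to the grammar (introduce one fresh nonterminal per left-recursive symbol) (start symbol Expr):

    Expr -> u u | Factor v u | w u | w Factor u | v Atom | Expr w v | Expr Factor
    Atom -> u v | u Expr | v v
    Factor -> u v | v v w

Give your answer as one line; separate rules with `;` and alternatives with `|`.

Expr is directly left-recursive.
For Expr: α = {w v, Factor}, β = {u u, Factor v u, w u, w Factor u, v Atom}. Rewrite as Expr → β Expr1 and Expr1 → α Expr1 | ε.

Expr -> u u Expr1 | Factor v u Expr1 | w u Expr1 | w Factor u Expr1 | v Atom Expr1; Atom -> u v | u Expr | v v; Factor -> u v | v v w; Expr1 -> w v Expr1 | Factor Expr1 | epsilon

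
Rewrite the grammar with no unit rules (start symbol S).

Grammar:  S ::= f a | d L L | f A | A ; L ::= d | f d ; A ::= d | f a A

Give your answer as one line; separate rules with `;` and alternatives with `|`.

S ::= f a | d L L | f A | d | f a A; L ::= d | f d; A ::= d | f a A

Unit pairs: S ⇒* {A}.
For each unit pair (A, B), copy every non-unit production of B to A, then drop all unit productions.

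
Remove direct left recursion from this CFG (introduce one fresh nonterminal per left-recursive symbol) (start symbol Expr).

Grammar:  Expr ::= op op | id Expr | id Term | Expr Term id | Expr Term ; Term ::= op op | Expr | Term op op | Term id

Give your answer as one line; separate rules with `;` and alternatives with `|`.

Left recursion appears on Expr, Term.
For Expr: α = {Term id, Term}, β = {op op, id Expr, id Term}. Rewrite as Expr → β Expr1 and Expr1 → α Expr1 | ε.
For Term: α = {op op, id}, β = {op op, Expr}. Rewrite as Term → β Term1 and Term1 → α Term1 | ε.

Expr ::= op op Expr1 | id Expr Expr1 | id Term Expr1; Term ::= op op Term1 | Expr Term1; Expr1 ::= Term id Expr1 | Term Expr1 | eps; Term1 ::= op op Term1 | id Term1 | eps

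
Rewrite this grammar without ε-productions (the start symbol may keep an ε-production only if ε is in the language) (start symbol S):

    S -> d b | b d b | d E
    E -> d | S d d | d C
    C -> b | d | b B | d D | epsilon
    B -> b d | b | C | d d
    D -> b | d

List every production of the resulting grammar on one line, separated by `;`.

Nullable set = {B, C}.
ε ∉ L(G), so no ε-production is kept.

S -> d b | b d b | d E; E -> d | S d d | d C; C -> b | d | b B | d D; B -> b d | b | C | d d; D -> b | d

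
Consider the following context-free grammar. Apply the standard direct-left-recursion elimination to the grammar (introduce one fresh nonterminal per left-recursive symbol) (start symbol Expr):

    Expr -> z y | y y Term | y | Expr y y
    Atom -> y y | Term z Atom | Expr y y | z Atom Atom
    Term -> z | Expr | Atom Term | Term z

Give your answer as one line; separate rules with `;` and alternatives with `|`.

Left recursion appears on Expr, Term.
For Expr: α = {y y}, β = {z y, y y Term, y}. Rewrite as Expr → β Expr1 and Expr1 → α Expr1 | ε.
For Term: α = {z}, β = {z, Expr, Atom Term}. Rewrite as Term → β Term1 and Term1 → α Term1 | ε.

Expr -> z y Expr1 | y y Term Expr1 | y Expr1; Atom -> y y | Term z Atom | Expr y y | z Atom Atom; Term -> z Term1 | Expr Term1 | Atom Term Term1; Expr1 -> y y Expr1 | ε; Term1 -> z Term1 | ε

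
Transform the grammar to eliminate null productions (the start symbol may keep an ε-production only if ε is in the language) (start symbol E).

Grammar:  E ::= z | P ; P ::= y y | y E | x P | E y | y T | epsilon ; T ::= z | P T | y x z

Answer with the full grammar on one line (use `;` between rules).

The nullable symbols are {E, P}.
ε ∈ L(G) since E is nullable, so keep E → ε.
Expand every rule over subsets of its nullable positions: P → y E gives y E | y. P → x P gives x P | x.

E ::= z | P | ε; P ::= y y | y E | y | x P | x | E y | y T; T ::= z | P T | y x z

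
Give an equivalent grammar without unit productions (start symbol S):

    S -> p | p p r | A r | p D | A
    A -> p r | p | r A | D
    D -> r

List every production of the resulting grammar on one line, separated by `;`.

S -> r | p | p p r | A r | p D | p r | r A; A -> r | p r | p | r A; D -> r

Unit pairs: A ⇒* {D}; S ⇒* {A, D}.
For each unit pair (A, B), copy every non-unit production of B to A, then drop all unit productions.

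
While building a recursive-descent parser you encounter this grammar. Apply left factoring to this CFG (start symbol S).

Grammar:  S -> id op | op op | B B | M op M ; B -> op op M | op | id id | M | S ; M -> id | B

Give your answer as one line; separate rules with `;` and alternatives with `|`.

B has alternatives sharing prefix 'op': factor to B → op B' with B' → op M | ε.

S -> id op | op op | B B | M op M; B -> id id | M | S | op B'; M -> id | B; B' -> op M | ε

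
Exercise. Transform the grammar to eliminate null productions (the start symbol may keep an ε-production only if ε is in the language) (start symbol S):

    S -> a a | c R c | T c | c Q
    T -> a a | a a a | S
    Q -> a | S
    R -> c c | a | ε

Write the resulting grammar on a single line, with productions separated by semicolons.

S -> a a | c R c | c c | T c | c Q; T -> a a | a a a | S; Q -> a | S; R -> c c | a

The nullable symbols are {R}.
ε ∉ L(G), so no ε-production is kept.
For each production, add variants omitting each subset of nullable occurrences: S → c R c gives c R c | c c.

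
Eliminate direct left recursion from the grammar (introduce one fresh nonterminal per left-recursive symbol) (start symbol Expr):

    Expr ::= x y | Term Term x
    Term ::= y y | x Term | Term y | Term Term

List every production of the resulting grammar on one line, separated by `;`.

Left recursion appears on Term.
For Term: α = {y, Term}, β = {y y, x Term}. Rewrite as Term → β Term1 and Term1 → α Term1 | ε.

Expr ::= x y | Term Term x; Term ::= y y Term1 | x Term Term1; Term1 ::= y Term1 | Term Term1 | ε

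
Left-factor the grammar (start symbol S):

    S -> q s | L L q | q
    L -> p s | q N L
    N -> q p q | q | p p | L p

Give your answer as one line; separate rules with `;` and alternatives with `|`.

S -> L L q | q S'; L -> p s | q N L; N -> p p | L p | q N'; S' -> s | ε; N' -> p q | ε

S has alternatives sharing prefix 'q': factor to S → q S' with S' → s | ε.
N has alternatives sharing prefix 'q': factor to N → q N' with N' → p q | ε.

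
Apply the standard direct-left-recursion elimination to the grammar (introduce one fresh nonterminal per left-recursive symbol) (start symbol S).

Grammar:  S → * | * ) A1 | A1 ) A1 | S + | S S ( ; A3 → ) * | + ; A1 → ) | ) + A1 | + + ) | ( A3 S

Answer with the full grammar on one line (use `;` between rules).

S is directly left-recursive.
For S: α = {+, S (}, β = {*, * ) A1, A1 ) A1}. Rewrite as S → β S' and S' → α S' | ε.

S → * S' | * ) A1 S' | A1 ) A1 S'; A3 → ) * | +; A1 → ) | ) + A1 | + + ) | ( A3 S; S' → + S' | S ( S' | eps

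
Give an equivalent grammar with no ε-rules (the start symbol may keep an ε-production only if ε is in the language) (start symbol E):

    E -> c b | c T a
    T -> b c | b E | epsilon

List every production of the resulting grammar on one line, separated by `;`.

E -> c b | c T a | c a; T -> b c | b E

The nullable symbols are {T}.
ε ∉ L(G), so no ε-production is kept.
For each production, add variants omitting each subset of nullable occurrences: E → c T a gives c T a | c a.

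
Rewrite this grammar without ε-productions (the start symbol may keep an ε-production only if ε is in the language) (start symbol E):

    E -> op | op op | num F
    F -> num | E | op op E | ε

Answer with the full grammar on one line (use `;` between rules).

E -> op | op op | num F | num; F -> num | E | op op E

The nullable symbols are {F}.
ε ∉ L(G), so no ε-production is kept.
Expand every rule over subsets of its nullable positions: E → num F gives num F | num.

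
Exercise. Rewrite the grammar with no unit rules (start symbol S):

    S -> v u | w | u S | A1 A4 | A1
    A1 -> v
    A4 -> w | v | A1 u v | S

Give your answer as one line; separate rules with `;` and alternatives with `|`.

Unit pairs: A4 ⇒* {A1, S}; S ⇒* {A1}.
Replace each nonterminal's rules with the union of the non-unit rules of every nonterminal it unit-derives.

S -> v | v u | w | u S | A1 A4; A1 -> v; A4 -> w | v | A1 u v | v u | u S | A1 A4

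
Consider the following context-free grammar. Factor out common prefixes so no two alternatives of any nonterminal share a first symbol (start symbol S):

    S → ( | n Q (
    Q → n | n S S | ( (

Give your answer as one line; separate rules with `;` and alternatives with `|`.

S → ( | n Q (; Q → ( ( | n Q'; Q' → ε | S S

Q has alternatives sharing prefix 'n': factor to Q → n Q' with Q' → ε | S S.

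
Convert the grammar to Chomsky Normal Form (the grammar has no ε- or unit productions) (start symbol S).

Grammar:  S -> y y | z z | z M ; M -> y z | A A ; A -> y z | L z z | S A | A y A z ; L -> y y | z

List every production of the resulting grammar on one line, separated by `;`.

Introduce a nonterminal for each terminal appearing in a rule of length ≥ 2: X1 → y, X2 → z.
Binarize each right-hand side of length ≥ 3 by chaining fresh nonterminals (Y1, Y2, …): affected rules were A → L X2 X2; A → A X1 A X2.

S -> X1 X1 | X2 X2 | X2 M; M -> X1 X2 | A A; A -> X1 X2 | L Y1 | S A | A Y2; L -> X1 X1 | z; X1 -> y; X2 -> z; Y1 -> X2 X2; Y2 -> X1 Y3; Y3 -> A X2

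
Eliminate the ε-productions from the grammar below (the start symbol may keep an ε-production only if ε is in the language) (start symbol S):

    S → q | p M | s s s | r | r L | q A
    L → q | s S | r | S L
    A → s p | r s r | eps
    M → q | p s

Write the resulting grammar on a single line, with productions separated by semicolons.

Nullable set = {A}.
ε ∉ L(G), so no ε-production is kept.

S → q | p M | s s s | r | r L | q A; L → q | s S | r | S L; A → s p | r s r; M → q | p s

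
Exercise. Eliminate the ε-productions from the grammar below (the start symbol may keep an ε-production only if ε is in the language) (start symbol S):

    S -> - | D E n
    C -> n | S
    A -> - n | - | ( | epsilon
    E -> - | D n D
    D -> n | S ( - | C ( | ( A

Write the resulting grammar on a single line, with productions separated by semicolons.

S -> - | D E n; C -> n | S; A -> - n | - | (; E -> - | D n D; D -> n | S ( - | C ( | ( A | (

The nullable symbols are {A}.
ε ∉ L(G), so no ε-production is kept.
Add the nullable-subset variants: D → ( A gives ( A | (.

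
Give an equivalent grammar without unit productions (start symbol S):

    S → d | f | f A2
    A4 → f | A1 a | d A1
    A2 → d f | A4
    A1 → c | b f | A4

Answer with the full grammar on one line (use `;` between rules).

S → d | f | f A2; A4 → f | A1 a | d A1; A2 → f | A1 a | d A1 | d f; A1 → f | A1 a | d A1 | c | b f

Unit pairs: A1 ⇒* {A4}; A2 ⇒* {A4}.
For each unit pair (A, B), copy every non-unit production of B to A, then drop all unit productions.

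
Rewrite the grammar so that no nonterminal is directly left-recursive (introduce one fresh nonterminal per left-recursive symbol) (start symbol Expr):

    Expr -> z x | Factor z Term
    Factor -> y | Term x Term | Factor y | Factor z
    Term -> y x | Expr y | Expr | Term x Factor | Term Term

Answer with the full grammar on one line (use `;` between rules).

Expr -> z x | Factor z Term; Factor -> y Factor1 | Term x Term Factor1; Term -> y x Term1 | Expr y Term1 | Expr Term1; Factor1 -> y Factor1 | z Factor1 | ε; Term1 -> x Factor Term1 | Term Term1 | ε

Factor, Term are directly left-recursive.
For Factor: α = {y, z}, β = {y, Term x Term}. Rewrite as Factor → β Factor1 and Factor1 → α Factor1 | ε.
For Term: α = {x Factor, Term}, β = {y x, Expr y, Expr}. Rewrite as Term → β Term1 and Term1 → α Term1 | ε.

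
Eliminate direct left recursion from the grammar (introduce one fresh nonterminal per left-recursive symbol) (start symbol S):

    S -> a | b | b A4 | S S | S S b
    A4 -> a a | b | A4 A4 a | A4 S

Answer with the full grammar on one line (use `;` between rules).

S, A4 are directly left-recursive.
For S: α = {S, S b}, β = {a, b, b A4}. Rewrite as S → β S' and S' → α S' | ε.
For A4: α = {A4 a, S}, β = {a a, b}. Rewrite as A4 → β A4' and A4' → α A4' | ε.

S -> a S' | b S' | b A4 S'; A4 -> a a A4' | b A4'; S' -> S S' | S b S' | ε; A4' -> A4 a A4' | S A4' | ε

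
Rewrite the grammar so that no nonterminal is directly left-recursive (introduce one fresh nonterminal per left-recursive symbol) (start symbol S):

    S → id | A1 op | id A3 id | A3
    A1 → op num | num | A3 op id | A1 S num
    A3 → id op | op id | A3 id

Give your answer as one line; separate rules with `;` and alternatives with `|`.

A1, A3 are directly left-recursive.
For A1: α = {S num}, β = {op num, num, A3 op id}. Rewrite as A1 → β A1' and A1' → α A1' | ε.
For A3: α = {id}, β = {id op, op id}. Rewrite as A3 → β A3' and A3' → α A3' | ε.

S → id | A1 op | id A3 id | A3; A1 → op num A1' | num A1' | A3 op id A1'; A3 → id op A3' | op id A3'; A1' → S num A1' | ε; A3' → id A3' | ε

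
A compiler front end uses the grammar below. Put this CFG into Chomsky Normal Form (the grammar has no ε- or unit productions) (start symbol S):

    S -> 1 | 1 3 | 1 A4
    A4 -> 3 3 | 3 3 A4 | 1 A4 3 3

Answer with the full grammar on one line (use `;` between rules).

S -> 1 | X1 X2 | X1 A4; A4 -> X2 X2 | X2 Y1 | X1 Y2; X1 -> 1; X2 -> 3; Y1 -> X2 A4; Y2 -> A4 Y3; Y3 -> X2 X2

Introduce a nonterminal for each terminal appearing in a rule of length ≥ 2: X1 → 1, X2 → 3.
Binarize each right-hand side of length ≥ 3 by chaining fresh nonterminals (Y1, Y2, …): affected rules were A4 → X2 X2 A4; A4 → X1 A4 X2 X2.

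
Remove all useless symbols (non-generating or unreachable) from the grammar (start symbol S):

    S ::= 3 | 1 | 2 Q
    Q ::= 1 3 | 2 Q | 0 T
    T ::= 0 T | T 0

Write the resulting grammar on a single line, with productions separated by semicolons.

Generating nonterminals: {Q, S}.
Reachable from S after that: {Q, S}.
Removed useless symbols: {T} and every production mentioning them.

S ::= 3 | 1 | 2 Q; Q ::= 1 3 | 2 Q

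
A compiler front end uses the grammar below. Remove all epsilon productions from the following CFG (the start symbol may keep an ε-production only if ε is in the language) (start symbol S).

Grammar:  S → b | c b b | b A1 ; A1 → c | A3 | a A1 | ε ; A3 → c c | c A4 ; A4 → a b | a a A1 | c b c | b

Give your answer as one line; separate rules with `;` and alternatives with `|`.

Nullable nonterminals: {A1}.
ε ∉ L(G), so no ε-production is kept.
For each production, add variants omitting each subset of nullable occurrences: A1 → a A1 gives a A1 | a. A4 → a a A1 gives a a A1 | a a.

S → b | c b b | b A1; A1 → c | A3 | a A1 | a; A3 → c c | c A4; A4 → a b | a a A1 | a a | c b c | b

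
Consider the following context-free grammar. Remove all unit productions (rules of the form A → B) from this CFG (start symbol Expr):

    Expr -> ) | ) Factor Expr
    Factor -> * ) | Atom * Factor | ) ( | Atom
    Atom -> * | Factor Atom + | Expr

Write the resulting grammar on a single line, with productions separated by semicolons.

Expr -> ) | ) Factor Expr; Factor -> * | Factor Atom + | * ) | Atom * Factor | ) ( | ) | ) Factor Expr; Atom -> * | Factor Atom + | ) | ) Factor Expr

Unit pairs: Atom ⇒* {Expr}; Factor ⇒* {Atom, Expr}.
For each unit pair (A, B), copy every non-unit production of B to A, then drop all unit productions.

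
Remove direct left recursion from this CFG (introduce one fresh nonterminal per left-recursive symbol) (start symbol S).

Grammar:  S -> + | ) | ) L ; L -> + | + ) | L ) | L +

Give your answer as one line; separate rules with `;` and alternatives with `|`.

S -> + | ) | ) L; L -> + L' | + ) L'; L' -> ) L' | + L' | ε

Directly left-recursive nonterminal: L.
For L: α = {), +}, β = {+, + )}. Rewrite as L → β L' and L' → α L' | ε.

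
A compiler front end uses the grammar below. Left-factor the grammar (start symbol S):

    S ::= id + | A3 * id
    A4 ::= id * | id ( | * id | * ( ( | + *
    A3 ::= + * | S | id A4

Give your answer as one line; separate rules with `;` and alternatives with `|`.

A4 has alternatives sharing prefix 'id': factor to A4 → id A4' with A4' → * | (.
A4 has alternatives sharing prefix '*': factor to A4 → * A4'' with A4'' → id | ( (.

S ::= id + | A3 * id; A4 ::= + * | id A4' | * A4''; A3 ::= + * | S | id A4; A4' ::= * | (; A4'' ::= id | ( (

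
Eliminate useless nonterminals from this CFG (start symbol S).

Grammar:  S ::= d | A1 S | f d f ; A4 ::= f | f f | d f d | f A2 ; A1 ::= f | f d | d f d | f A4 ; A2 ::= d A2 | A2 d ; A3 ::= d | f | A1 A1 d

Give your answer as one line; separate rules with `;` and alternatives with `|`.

S ::= d | A1 S | f d f; A4 ::= f | f f | d f d; A1 ::= f | f d | d f d | f A4

Generating nonterminals: {A1, A3, A4, S}.
Reachable from S after that: {A1, A4, S}.
Removed useless symbols: {A2, A3} and every production mentioning them.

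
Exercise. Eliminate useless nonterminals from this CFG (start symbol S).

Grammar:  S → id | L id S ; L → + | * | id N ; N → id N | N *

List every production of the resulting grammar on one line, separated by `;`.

S → id | L id S; L → + | *

Generating nonterminals: {L, S}.
Reachable from S after that: {L, S}.
Removed useless symbols: {N} and every production mentioning them.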